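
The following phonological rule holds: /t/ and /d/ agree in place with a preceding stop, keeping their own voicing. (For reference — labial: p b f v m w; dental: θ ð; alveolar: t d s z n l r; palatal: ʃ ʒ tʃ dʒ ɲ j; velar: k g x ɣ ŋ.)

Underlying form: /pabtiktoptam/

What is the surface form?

[pabpikkoppam]

/t/ after /b/ (labial) → [p]
/t/ after /k/ (velar) → [k]
/t/ after /p/ (labial) → [p]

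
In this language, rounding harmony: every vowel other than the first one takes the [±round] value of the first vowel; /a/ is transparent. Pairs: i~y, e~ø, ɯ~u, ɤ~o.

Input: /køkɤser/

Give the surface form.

/ɤ/ harmonizes with /ø/ ([+round]) → [o]
/e/ harmonizes with /ø/ ([+round]) → [ø]

[køkosør]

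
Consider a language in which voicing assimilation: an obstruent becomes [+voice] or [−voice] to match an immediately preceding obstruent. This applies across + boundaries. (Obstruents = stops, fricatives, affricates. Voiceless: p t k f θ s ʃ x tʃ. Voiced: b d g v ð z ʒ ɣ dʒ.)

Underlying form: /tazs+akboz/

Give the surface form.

/s/ after /z/ (voiced) → [z]
/b/ after /k/ (voiceless) → [p]

[tazz+akpoz]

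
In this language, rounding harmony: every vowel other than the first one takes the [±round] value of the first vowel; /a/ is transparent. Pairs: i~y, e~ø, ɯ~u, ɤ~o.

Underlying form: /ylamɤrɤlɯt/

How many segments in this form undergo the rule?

/ɤ/ harmonizes with /y/ ([+round]) → [o]
/ɤ/ harmonizes with /y/ ([+round]) → [o]
/ɯ/ harmonizes with /y/ ([+round]) → [u]
3 segments change.

3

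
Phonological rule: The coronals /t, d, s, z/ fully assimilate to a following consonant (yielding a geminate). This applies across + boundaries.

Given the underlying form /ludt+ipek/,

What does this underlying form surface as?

/d/ before /t/ → [t] (total assimilation)

[lutt+ipek]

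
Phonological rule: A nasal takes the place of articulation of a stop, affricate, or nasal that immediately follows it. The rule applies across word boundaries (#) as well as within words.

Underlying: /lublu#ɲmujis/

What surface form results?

[lublu#mmujis]

/ɲ/ before /m/ (labial) → [m]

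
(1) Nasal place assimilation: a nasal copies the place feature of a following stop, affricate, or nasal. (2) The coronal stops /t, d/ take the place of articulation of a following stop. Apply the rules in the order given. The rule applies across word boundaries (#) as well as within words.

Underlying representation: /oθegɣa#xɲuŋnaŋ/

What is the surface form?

[oθegɣa#xɲunnaŋ]

Rule 1: /ŋ/ before /n/ (alveolar) → [n]
After rule 1: oθegɣa#xɲunnaŋ
Rule 2: no segment meets the rule's conditions; no change.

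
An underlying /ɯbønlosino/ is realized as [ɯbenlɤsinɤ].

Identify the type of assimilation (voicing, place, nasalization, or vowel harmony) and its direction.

vowel harmony, progressive

/ø/→[e] /o/→[ɤ] /o/→[ɤ].
Vowels agree with the first vowel, so the harmony is progressive.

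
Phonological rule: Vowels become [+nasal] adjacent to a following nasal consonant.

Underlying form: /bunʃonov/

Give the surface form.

/u/ before nasal /n/ → [ũ]
/o/ before nasal /n/ → [õ]

[bũnʃõnov]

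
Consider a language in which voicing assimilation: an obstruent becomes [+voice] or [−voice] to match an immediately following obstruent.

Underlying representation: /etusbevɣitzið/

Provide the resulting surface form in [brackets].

[etuzbevɣidzið]

/s/ before /b/ (voiced) → [z]
/t/ before /z/ (voiced) → [d]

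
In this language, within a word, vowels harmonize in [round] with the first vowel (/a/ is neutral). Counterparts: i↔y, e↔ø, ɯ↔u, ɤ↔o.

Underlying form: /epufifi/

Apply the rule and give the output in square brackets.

[epɯfifi]

/u/ harmonizes with /e/ ([-round]) → [ɯ]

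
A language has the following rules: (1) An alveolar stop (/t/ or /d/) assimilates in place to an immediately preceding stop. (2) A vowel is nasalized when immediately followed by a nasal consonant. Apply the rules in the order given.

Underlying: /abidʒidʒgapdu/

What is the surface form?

[abidʒidʒgapbu]

Rule 1: /d/ after /p/ (labial) → [b]
After rule 1: abidʒidʒgapbu
Rule 2: no segment meets the rule's conditions; no change.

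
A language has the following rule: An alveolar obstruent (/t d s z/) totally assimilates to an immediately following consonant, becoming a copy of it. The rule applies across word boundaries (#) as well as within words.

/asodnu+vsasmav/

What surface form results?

/d/ before /n/ → [n] (total assimilation)
/s/ before /m/ → [m] (total assimilation)

[asonnu+vsammav]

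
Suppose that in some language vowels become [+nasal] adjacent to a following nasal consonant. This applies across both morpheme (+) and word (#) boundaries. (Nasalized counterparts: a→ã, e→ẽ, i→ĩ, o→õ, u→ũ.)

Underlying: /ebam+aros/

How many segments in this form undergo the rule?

/a/ before nasal /m/ → [ã]
1 segment changes.

1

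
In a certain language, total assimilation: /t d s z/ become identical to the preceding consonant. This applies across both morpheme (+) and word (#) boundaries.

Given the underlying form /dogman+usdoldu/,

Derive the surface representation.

/d/ after /s/ → [s] (total assimilation)
/d/ after /l/ → [l] (total assimilation)

[dogman+ussollu]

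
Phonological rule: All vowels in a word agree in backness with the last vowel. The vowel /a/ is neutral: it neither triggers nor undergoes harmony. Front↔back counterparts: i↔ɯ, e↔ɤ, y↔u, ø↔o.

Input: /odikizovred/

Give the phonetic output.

/o/ harmonizes with /e/ ([-back]) → [ø]
/o/ harmonizes with /e/ ([-back]) → [ø]

[ødikizøvred]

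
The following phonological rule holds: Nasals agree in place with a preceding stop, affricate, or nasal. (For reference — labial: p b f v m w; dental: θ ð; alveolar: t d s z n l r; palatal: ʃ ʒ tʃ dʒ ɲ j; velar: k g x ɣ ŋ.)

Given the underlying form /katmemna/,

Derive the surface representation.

/m/ after /t/ (alveolar) → [n]
/n/ after /m/ (labial) → [m]

[katnemma]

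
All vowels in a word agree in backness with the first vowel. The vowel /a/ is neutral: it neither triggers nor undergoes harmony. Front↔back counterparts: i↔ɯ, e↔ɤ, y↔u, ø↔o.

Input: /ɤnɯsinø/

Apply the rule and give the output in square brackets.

/i/ harmonizes with /ɤ/ ([+back]) → [ɯ]
/ø/ harmonizes with /ɤ/ ([+back]) → [o]

[ɤnɯsɯno]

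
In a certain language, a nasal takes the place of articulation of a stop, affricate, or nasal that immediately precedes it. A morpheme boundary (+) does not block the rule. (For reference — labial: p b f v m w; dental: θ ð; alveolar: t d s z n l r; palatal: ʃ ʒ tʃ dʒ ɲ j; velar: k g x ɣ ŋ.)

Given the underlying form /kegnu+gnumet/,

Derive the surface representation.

/n/ after /g/ (velar) → [ŋ]
/n/ after /g/ (velar) → [ŋ]

[kegŋu+gŋumet]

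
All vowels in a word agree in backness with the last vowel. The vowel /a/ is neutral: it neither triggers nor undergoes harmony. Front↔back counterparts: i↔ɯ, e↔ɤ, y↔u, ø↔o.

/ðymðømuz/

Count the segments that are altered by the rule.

/y/ harmonizes with /u/ ([+back]) → [u]
/ø/ harmonizes with /u/ ([+back]) → [o]
2 segments change.

2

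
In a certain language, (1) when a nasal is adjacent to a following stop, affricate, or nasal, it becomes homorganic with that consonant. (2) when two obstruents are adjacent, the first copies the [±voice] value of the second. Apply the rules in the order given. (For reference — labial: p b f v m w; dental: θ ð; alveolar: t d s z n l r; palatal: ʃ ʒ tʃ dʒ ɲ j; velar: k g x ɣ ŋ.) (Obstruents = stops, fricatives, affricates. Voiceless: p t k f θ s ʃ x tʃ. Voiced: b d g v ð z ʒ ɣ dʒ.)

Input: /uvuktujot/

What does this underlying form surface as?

Rule 1: no segment meets the rule's conditions; no change.
After rule 1: uvuktujot
Rule 2: no segment meets the rule's conditions; no change.

[uvuktujot]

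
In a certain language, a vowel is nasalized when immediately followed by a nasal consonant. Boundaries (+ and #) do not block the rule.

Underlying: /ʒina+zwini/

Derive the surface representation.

/i/ before nasal /n/ → [ĩ]
/i/ before nasal /n/ → [ĩ]

[ʒĩna+zwĩni]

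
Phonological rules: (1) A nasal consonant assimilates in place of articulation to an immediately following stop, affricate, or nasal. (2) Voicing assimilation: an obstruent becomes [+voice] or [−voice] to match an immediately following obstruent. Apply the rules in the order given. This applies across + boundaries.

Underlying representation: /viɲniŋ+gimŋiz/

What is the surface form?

Rule 1: /ɲ/ before /n/ (alveolar) → [n]
Rule 1: /m/ before /ŋ/ (velar) → [ŋ]
After rule 1: vinniŋ+giŋŋiz
Rule 2: no segment meets the rule's conditions; no change.

[vinniŋ+giŋŋiz]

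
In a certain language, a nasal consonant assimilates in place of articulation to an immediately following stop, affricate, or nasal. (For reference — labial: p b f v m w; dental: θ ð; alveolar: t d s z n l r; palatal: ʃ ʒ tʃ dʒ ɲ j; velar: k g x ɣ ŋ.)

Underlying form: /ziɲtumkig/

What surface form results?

/ɲ/ before /t/ (alveolar) → [n]
/m/ before /k/ (velar) → [ŋ]

[zintuŋkig]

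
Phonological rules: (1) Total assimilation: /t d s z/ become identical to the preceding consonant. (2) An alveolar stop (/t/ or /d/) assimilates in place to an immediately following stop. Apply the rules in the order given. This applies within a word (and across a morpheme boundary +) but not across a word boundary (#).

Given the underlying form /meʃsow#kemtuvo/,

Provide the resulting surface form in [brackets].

[meʃʃow#kemmuvo]

Rule 1: /s/ after /ʃ/ → [ʃ] (total assimilation)
Rule 1: /t/ after /m/ → [m] (total assimilation)
After rule 1: meʃʃow#kemmuvo
Rule 2: no segment meets the rule's conditions; no change.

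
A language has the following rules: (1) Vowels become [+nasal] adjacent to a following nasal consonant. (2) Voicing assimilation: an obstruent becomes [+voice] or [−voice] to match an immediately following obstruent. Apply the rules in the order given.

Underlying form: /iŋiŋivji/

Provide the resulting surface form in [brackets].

[ĩŋĩŋivji]

Rule 1: /i/ before nasal /ŋ/ → [ĩ]
Rule 1: /i/ before nasal /ŋ/ → [ĩ]
After rule 1: ĩŋĩŋivji
Rule 2: no segment meets the rule's conditions; no change.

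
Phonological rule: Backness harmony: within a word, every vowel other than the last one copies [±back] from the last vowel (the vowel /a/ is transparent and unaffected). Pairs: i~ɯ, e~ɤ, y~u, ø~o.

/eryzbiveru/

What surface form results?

/e/ harmonizes with /u/ ([+back]) → [ɤ]
/y/ harmonizes with /u/ ([+back]) → [u]
/i/ harmonizes with /u/ ([+back]) → [ɯ]
/e/ harmonizes with /u/ ([+back]) → [ɤ]

[ɤruzbɯvɤru]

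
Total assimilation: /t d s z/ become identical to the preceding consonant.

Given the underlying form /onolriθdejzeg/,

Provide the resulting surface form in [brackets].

/d/ after /θ/ → [θ] (total assimilation)
/z/ after /j/ → [j] (total assimilation)

[onolriθθejjeg]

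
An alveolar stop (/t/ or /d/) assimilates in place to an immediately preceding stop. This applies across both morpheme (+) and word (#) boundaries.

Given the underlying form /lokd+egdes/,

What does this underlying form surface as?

/d/ after /k/ (velar) → [g]
/d/ after /g/ (velar) → [g]

[lokg+egges]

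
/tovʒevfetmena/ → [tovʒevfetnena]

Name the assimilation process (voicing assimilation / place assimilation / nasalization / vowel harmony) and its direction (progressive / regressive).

/m/→[n].
Each target copies a feature from the preceding segment, so the direction is progressive.

place assimilation, progressive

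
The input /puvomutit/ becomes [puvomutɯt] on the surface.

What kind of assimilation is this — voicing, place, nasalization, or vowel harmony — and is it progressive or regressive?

/i/→[ɯ].
Vowels agree with the first vowel, so the harmony is progressive.

vowel harmony, progressive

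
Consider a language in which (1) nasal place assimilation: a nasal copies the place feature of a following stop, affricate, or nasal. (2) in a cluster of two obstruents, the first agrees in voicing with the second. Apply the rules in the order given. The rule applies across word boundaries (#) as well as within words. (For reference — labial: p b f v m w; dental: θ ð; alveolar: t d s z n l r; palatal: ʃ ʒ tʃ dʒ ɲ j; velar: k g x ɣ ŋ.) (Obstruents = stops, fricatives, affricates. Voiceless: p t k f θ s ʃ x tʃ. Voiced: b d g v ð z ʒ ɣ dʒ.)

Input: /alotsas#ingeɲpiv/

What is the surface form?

Rule 1: /n/ before /g/ (velar) → [ŋ]
Rule 1: /ɲ/ before /p/ (labial) → [m]
After rule 1: alotsas#iŋgempiv
Rule 2: no segment meets the rule's conditions; no change.

[alotsas#iŋgempiv]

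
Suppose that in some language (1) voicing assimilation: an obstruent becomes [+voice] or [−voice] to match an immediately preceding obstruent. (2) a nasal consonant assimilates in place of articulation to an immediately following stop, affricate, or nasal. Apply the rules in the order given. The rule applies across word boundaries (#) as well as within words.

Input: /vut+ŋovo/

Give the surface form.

Rule 1: no segment meets the rule's conditions; no change.
After rule 1: vut+ŋovo
Rule 2: no segment meets the rule's conditions; no change.

[vut+ŋovo]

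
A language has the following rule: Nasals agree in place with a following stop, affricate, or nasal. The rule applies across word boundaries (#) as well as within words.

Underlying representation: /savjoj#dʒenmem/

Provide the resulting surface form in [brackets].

[savjoj#dʒemmem]

/n/ before /m/ (labial) → [m]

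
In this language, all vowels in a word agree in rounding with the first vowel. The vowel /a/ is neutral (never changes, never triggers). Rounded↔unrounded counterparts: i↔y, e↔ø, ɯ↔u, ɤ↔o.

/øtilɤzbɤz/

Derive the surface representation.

[øtylozboz]

/i/ harmonizes with /ø/ ([+round]) → [y]
/ɤ/ harmonizes with /ø/ ([+round]) → [o]
/ɤ/ harmonizes with /ø/ ([+round]) → [o]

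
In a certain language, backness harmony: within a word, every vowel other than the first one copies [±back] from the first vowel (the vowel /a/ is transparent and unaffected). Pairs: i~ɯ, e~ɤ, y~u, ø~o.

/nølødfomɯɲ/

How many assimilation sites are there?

/o/ harmonizes with /ø/ ([-back]) → [ø]
/ɯ/ harmonizes with /ø/ ([-back]) → [i]
2 segments change.

2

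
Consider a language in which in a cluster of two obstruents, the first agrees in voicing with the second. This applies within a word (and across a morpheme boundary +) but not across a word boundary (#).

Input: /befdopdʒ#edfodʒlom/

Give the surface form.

/f/ before /d/ (voiced) → [v]
/p/ before /dʒ/ (voiced) → [b]
/d/ before /f/ (voiceless) → [t]

[bevdobdʒ#etfodʒlom]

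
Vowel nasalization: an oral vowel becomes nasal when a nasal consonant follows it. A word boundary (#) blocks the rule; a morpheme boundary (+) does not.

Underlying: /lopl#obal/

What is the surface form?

[lopl#obal]

no segment meets the rule's conditions; no change.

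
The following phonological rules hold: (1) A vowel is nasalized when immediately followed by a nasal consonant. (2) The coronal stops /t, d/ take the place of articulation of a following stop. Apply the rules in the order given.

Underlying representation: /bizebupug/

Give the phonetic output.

[bizebupug]

Rule 1: no segment meets the rule's conditions; no change.
After rule 1: bizebupug
Rule 2: no segment meets the rule's conditions; no change.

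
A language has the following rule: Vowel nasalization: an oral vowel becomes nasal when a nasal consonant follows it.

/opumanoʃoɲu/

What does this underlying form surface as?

/u/ before nasal /m/ → [ũ]
/a/ before nasal /n/ → [ã]
/o/ before nasal /ɲ/ → [õ]

[opũmãnoʃõɲu]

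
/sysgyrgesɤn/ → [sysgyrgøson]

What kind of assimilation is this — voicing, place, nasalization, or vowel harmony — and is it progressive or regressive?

vowel harmony, progressive

/e/→[ø] /ɤ/→[o].
Vowels agree with the first vowel, so the harmony is progressive.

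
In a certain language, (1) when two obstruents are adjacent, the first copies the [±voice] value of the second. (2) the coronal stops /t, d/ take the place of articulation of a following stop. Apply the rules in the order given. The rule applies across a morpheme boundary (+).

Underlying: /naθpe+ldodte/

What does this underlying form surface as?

Rule 1: /d/ before /t/ (voiceless) → [t]
After rule 1: naθpe+ldotte
Rule 2: no segment meets the rule's conditions; no change.

[naθpe+ldotte]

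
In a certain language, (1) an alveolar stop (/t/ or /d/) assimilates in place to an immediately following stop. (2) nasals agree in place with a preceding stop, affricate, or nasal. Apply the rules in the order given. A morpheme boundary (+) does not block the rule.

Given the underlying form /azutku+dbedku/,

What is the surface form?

[azukku+bbegku]

Rule 1: /t/ before /k/ (velar) → [k]
Rule 1: /d/ before /b/ (labial) → [b]
Rule 1: /d/ before /k/ (velar) → [g]
After rule 1: azukku+bbegku
Rule 2: no segment meets the rule's conditions; no change.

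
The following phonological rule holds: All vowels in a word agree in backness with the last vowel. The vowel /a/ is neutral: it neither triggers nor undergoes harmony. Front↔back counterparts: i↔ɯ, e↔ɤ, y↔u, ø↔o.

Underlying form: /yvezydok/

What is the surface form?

/y/ harmonizes with /o/ ([+back]) → [u]
/e/ harmonizes with /o/ ([+back]) → [ɤ]
/y/ harmonizes with /o/ ([+back]) → [u]

[uvɤzudok]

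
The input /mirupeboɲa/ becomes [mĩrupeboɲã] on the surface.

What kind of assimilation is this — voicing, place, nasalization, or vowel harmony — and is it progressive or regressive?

nasalization, progressive

/i/→[ĩ] /a/→[ã].
Each target copies a feature from the preceding segment, so the direction is progressive.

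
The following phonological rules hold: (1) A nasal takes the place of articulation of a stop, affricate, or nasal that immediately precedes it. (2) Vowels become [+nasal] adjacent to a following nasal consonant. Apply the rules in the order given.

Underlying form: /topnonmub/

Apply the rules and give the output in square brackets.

[topmõnnub]

Rule 1: /n/ after /p/ (labial) → [m]
Rule 1: /m/ after /n/ (alveolar) → [n]
After rule 1: topmonnub
Rule 2: /o/ before nasal /n/ → [õ]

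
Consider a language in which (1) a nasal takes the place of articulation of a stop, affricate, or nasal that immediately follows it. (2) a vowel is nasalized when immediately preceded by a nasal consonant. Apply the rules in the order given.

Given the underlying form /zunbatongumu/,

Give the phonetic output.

Rule 1: /n/ before /b/ (labial) → [m]
Rule 1: /n/ before /g/ (velar) → [ŋ]
After rule 1: zumbatoŋgumu
Rule 2: /u/ after nasal /m/ → [ũ]

[zumbatoŋgumũ]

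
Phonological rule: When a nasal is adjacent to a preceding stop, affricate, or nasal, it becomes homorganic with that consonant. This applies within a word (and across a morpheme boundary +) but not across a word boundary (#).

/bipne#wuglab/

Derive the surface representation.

/n/ after /p/ (labial) → [m]

[bipme#wuglab]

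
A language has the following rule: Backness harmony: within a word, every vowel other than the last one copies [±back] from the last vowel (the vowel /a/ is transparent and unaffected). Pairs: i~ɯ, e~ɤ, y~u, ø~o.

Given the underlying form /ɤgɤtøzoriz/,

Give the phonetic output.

/ɤ/ harmonizes with /i/ ([-back]) → [e]
/ɤ/ harmonizes with /i/ ([-back]) → [e]
/o/ harmonizes with /i/ ([-back]) → [ø]

[egetøzøriz]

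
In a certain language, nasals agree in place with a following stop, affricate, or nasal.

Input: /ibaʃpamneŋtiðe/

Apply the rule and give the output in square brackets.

[ibaʃpannentiðe]

/m/ before /n/ (alveolar) → [n]
/ŋ/ before /t/ (alveolar) → [n]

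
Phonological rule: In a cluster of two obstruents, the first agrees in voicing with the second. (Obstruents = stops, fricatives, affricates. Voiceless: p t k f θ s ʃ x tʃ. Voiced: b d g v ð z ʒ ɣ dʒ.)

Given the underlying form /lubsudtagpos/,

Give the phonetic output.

[lupsuttakpos]

/b/ before /s/ (voiceless) → [p]
/d/ before /t/ (voiceless) → [t]
/g/ before /p/ (voiceless) → [k]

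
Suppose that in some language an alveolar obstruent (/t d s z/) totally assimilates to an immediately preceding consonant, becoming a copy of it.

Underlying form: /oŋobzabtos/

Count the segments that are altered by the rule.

2

/z/ after /b/ → [b] (total assimilation)
/t/ after /b/ → [b] (total assimilation)
2 segments change.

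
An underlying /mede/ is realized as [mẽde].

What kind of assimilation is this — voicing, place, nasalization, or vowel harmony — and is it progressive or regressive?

nasalization, progressive

/e/→[ẽ].
Each target copies a feature from the preceding segment, so the direction is progressive.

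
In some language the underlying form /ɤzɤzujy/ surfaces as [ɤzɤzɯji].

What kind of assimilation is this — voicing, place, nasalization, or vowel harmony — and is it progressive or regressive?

/u/→[ɯ] /y/→[i].
Vowels agree with the first vowel, so the harmony is progressive.

vowel harmony, progressive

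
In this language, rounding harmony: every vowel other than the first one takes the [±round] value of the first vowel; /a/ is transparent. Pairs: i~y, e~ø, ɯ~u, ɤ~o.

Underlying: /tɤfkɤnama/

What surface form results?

no segment meets the rule's conditions; no change.

[tɤfkɤnama]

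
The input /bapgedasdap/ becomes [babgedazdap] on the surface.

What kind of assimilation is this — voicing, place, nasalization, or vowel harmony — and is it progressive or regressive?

/p/→[b] /s/→[z].
Each target copies a feature from the following segment, so the direction is regressive.

voicing assimilation, regressive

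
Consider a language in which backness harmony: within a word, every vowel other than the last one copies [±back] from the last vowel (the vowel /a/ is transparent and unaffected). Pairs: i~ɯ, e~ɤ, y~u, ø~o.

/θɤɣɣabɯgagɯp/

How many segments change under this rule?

No segment meets the rule's conditions.

0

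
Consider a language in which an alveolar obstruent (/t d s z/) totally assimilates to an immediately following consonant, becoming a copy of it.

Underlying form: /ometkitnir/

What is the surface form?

/t/ before /k/ → [k] (total assimilation)
/t/ before /n/ → [n] (total assimilation)

[omekkinnir]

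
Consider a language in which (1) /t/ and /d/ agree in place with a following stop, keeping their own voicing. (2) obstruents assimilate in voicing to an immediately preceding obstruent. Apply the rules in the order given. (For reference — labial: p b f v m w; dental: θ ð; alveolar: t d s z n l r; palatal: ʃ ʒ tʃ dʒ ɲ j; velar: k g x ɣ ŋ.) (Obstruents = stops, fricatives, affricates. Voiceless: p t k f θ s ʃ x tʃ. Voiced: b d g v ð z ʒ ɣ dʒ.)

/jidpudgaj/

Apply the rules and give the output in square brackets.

Rule 1: /d/ before /p/ (labial) → [b]
Rule 1: /d/ before /g/ (velar) → [g]
After rule 1: jibpuggaj
Rule 2: /p/ after /b/ (voiced) → [b]

[jibbuggaj]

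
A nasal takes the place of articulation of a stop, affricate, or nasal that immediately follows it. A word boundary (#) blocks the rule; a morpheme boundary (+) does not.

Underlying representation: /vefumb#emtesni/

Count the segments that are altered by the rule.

1

/m/ before /t/ (alveolar) → [n]
1 segment changes.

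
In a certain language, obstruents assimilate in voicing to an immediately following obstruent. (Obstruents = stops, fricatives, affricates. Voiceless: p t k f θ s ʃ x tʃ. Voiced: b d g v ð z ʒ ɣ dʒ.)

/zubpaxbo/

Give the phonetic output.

/b/ before /p/ (voiceless) → [p]
/x/ before /b/ (voiced) → [ɣ]

[zuppaɣbo]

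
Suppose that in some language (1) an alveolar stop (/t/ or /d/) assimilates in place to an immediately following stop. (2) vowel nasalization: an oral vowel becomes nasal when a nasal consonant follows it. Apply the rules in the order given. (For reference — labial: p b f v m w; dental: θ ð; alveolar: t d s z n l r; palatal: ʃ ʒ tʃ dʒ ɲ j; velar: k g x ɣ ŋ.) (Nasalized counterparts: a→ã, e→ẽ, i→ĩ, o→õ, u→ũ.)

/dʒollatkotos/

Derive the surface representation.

[dʒollakkotos]

Rule 1: /t/ before /k/ (velar) → [k]
After rule 1: dʒollakkotos
Rule 2: no segment meets the rule's conditions; no change.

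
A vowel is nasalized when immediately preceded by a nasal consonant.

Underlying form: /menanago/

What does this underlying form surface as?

/e/ after nasal /m/ → [ẽ]
/a/ after nasal /n/ → [ã]
/a/ after nasal /n/ → [ã]

[mẽnãnãgo]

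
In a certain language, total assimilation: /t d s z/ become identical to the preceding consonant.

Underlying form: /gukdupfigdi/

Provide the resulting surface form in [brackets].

[gukkupfiggi]

/d/ after /k/ → [k] (total assimilation)
/d/ after /g/ → [g] (total assimilation)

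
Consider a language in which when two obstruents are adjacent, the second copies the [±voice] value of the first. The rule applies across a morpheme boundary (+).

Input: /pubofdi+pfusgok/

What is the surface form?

[pubofti+pfuskok]

/d/ after /f/ (voiceless) → [t]
/g/ after /s/ (voiceless) → [k]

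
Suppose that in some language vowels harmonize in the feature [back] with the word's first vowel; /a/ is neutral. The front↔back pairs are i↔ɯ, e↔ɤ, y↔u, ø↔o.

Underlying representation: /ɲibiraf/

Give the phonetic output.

no segment meets the rule's conditions; no change.

[ɲibiraf]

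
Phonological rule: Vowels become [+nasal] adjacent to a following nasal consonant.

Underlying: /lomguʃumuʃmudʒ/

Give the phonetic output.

[lõmguʃũmuʃmudʒ]

/o/ before nasal /m/ → [õ]
/u/ before nasal /m/ → [ũ]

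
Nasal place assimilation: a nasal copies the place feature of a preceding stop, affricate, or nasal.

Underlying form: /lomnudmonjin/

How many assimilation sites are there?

2

/n/ after /m/ (labial) → [m]
/m/ after /d/ (alveolar) → [n]
2 segments change.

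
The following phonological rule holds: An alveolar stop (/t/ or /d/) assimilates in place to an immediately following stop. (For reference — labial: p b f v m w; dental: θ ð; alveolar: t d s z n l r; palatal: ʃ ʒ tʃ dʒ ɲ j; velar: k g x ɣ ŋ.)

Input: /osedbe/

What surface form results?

/d/ before /b/ (labial) → [b]

[osebbe]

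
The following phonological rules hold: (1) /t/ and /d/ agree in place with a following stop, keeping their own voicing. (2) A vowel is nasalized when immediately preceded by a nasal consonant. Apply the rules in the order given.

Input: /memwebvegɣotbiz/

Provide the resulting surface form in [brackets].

Rule 1: /t/ before /b/ (labial) → [p]
After rule 1: memwebvegɣopbiz
Rule 2: /e/ after nasal /m/ → [ẽ]

[mẽmwebvegɣopbiz]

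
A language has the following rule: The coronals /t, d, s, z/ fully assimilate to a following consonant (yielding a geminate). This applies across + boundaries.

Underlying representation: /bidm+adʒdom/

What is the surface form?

/d/ before /m/ → [m] (total assimilation)

[bimm+adʒdom]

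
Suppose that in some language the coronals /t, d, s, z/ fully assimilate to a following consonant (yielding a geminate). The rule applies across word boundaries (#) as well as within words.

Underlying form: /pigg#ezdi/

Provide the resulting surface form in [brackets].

[pigg#eddi]

/z/ before /d/ → [d] (total assimilation)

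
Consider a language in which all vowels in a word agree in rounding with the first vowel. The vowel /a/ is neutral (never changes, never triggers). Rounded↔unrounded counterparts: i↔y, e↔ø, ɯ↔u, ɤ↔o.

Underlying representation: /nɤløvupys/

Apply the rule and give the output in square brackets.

[nɤlevɯpis]

/ø/ harmonizes with /ɤ/ ([-round]) → [e]
/u/ harmonizes with /ɤ/ ([-round]) → [ɯ]
/y/ harmonizes with /ɤ/ ([-round]) → [i]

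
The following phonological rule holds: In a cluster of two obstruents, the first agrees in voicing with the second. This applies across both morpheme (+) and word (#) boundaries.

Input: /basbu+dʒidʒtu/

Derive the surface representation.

/s/ before /b/ (voiced) → [z]
/dʒ/ before /t/ (voiceless) → [tʃ]

[bazbu+dʒitʃtu]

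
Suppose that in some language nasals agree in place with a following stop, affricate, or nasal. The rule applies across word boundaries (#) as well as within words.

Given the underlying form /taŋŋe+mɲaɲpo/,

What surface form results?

[taŋŋe+ɲɲampo]

/m/ before /ɲ/ (palatal) → [ɲ]
/ɲ/ before /p/ (labial) → [m]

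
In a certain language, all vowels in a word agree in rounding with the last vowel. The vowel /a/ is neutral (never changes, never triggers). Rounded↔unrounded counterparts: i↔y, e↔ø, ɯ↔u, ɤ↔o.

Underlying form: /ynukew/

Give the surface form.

[inɯkew]

/y/ harmonizes with /e/ ([-round]) → [i]
/u/ harmonizes with /e/ ([-round]) → [ɯ]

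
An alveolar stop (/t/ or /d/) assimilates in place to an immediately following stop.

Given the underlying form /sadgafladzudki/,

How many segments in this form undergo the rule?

/d/ before /g/ (velar) → [g]
/d/ before /k/ (velar) → [g]
2 segments change.

2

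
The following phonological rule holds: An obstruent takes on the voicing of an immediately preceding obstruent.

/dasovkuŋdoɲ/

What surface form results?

[dasovguŋdoɲ]

/k/ after /v/ (voiced) → [g]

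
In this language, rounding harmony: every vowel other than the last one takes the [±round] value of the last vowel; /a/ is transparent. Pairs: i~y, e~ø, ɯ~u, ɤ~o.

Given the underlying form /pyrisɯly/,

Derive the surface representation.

[pyrysuly]

/i/ harmonizes with /y/ ([+round]) → [y]
/ɯ/ harmonizes with /y/ ([+round]) → [u]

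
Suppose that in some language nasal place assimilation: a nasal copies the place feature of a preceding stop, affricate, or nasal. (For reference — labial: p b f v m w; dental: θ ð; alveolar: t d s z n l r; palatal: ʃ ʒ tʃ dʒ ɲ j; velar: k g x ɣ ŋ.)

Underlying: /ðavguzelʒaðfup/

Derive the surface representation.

[ðavguzelʒaðfup]

no segment meets the rule's conditions; no change.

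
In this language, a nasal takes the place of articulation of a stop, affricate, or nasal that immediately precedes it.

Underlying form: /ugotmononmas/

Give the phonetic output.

/m/ after /t/ (alveolar) → [n]
/m/ after /n/ (alveolar) → [n]

[ugotnononnas]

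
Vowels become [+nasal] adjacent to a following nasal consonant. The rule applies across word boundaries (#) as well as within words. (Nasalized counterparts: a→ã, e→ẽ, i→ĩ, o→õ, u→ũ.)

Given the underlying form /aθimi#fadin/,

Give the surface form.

[aθĩmi#fadĩn]

/i/ before nasal /m/ → [ĩ]
/i/ before nasal /n/ → [ĩ]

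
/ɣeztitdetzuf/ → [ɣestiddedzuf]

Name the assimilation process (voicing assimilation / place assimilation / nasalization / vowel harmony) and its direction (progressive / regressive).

voicing assimilation, regressive

/z/→[s] /t/→[d] /t/→[d].
Each target copies a feature from the following segment, so the direction is regressive.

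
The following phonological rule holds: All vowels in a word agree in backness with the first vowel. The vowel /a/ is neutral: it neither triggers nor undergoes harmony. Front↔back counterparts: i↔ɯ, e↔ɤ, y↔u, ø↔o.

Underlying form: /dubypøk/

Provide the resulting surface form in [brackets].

/y/ harmonizes with /u/ ([+back]) → [u]
/ø/ harmonizes with /u/ ([+back]) → [o]

[dubupok]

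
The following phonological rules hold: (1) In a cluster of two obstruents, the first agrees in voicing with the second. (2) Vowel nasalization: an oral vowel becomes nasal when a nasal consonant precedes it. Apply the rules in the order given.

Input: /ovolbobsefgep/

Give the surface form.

[ovolbopsevgep]

Rule 1: /b/ before /s/ (voiceless) → [p]
Rule 1: /f/ before /g/ (voiced) → [v]
After rule 1: ovolbopsevgep
Rule 2: no segment meets the rule's conditions; no change.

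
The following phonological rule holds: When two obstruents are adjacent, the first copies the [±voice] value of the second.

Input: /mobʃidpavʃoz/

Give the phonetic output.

[mopʃitpafʃoz]

/b/ before /ʃ/ (voiceless) → [p]
/d/ before /p/ (voiceless) → [t]
/v/ before /ʃ/ (voiceless) → [f]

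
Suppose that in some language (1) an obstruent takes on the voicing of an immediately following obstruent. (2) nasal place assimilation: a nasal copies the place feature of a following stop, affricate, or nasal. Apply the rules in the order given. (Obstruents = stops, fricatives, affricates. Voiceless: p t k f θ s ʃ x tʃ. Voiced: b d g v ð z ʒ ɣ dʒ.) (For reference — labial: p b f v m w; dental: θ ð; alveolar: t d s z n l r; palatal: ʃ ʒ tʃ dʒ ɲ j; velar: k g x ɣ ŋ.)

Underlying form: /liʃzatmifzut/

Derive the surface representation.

[liʒzatmivzut]

Rule 1: /ʃ/ before /z/ (voiced) → [ʒ]
Rule 1: /f/ before /z/ (voiced) → [v]
After rule 1: liʒzatmivzut
Rule 2: no segment meets the rule's conditions; no change.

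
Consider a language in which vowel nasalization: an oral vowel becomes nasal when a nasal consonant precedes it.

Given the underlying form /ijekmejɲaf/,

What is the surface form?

/e/ after nasal /m/ → [ẽ]
/a/ after nasal /ɲ/ → [ã]

[ijekmẽjɲãf]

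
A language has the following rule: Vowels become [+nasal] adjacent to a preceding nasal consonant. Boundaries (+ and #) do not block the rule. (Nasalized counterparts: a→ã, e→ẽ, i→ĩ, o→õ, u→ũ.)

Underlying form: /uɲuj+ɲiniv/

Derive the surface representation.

/u/ after nasal /ɲ/ → [ũ]
/i/ after nasal /ɲ/ → [ĩ]
/i/ after nasal /n/ → [ĩ]

[uɲũj+ɲĩnĩv]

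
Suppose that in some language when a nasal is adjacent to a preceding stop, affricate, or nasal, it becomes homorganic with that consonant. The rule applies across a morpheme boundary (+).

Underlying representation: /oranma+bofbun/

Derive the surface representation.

[oranna+bofbun]

/m/ after /n/ (alveolar) → [n]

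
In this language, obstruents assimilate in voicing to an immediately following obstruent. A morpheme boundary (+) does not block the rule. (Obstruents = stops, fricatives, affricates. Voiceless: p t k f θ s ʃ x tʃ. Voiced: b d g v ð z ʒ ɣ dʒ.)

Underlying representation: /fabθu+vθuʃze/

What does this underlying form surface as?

[fapθu+fθuʒze]

/b/ before /θ/ (voiceless) → [p]
/v/ before /θ/ (voiceless) → [f]
/ʃ/ before /z/ (voiced) → [ʒ]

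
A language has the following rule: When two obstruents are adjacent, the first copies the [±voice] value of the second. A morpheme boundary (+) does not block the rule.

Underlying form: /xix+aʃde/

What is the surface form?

[xix+aʒde]

/ʃ/ before /d/ (voiced) → [ʒ]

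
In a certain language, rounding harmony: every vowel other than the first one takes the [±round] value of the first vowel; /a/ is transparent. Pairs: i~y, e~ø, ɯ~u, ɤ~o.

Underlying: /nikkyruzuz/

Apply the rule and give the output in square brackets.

/y/ harmonizes with /i/ ([-round]) → [i]
/u/ harmonizes with /i/ ([-round]) → [ɯ]
/u/ harmonizes with /i/ ([-round]) → [ɯ]

[nikkirɯzɯz]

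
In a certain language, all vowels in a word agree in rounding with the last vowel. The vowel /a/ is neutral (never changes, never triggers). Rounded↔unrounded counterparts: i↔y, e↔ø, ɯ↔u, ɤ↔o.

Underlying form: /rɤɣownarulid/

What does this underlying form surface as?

/o/ harmonizes with /i/ ([-round]) → [ɤ]
/u/ harmonizes with /i/ ([-round]) → [ɯ]

[rɤɣɤwnarɯlid]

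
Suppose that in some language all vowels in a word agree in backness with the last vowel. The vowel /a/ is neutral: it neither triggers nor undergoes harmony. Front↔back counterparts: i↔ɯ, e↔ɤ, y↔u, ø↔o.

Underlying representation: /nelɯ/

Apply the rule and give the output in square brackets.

/e/ harmonizes with /ɯ/ ([+back]) → [ɤ]

[nɤlɯ]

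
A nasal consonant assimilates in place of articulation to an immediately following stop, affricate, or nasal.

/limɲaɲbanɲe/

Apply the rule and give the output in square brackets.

/m/ before /ɲ/ (palatal) → [ɲ]
/ɲ/ before /b/ (labial) → [m]
/n/ before /ɲ/ (palatal) → [ɲ]

[liɲɲambaɲɲe]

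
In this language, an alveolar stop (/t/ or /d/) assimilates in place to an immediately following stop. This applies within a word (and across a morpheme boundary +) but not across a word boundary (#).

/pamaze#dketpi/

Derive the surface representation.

[pamaze#gkeppi]

/d/ before /k/ (velar) → [g]
/t/ before /p/ (labial) → [p]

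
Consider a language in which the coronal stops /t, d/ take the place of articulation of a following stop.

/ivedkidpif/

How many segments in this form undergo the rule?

2

/d/ before /k/ (velar) → [g]
/d/ before /p/ (labial) → [b]
2 segments change.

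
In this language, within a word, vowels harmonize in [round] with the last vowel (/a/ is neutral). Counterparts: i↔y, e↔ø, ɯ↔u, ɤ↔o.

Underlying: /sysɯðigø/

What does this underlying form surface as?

[sysuðygø]

/ɯ/ harmonizes with /ø/ ([+round]) → [u]
/i/ harmonizes with /ø/ ([+round]) → [y]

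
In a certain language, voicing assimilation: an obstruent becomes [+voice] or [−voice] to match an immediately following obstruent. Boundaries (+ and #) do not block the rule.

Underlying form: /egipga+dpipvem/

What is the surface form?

/p/ before /g/ (voiced) → [b]
/d/ before /p/ (voiceless) → [t]
/p/ before /v/ (voiced) → [b]

[egibga+tpibvem]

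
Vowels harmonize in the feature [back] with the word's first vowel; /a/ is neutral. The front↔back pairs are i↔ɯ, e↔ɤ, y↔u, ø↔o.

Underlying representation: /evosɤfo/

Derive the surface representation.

/o/ harmonizes with /e/ ([-back]) → [ø]
/ɤ/ harmonizes with /e/ ([-back]) → [e]
/o/ harmonizes with /e/ ([-back]) → [ø]

[evøsefø]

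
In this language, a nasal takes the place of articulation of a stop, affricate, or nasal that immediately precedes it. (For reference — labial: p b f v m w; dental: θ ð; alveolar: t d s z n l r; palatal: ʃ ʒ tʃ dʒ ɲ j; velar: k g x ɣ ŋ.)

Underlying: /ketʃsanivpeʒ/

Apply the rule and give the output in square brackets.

no segment meets the rule's conditions; no change.

[ketʃsanivpeʒ]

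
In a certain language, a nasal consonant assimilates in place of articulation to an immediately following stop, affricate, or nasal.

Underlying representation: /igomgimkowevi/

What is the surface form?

/m/ before /g/ (velar) → [ŋ]
/m/ before /k/ (velar) → [ŋ]

[igoŋgiŋkowevi]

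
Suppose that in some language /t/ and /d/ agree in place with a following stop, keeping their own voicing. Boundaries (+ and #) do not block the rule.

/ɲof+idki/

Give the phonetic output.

/d/ before /k/ (velar) → [g]

[ɲof+igki]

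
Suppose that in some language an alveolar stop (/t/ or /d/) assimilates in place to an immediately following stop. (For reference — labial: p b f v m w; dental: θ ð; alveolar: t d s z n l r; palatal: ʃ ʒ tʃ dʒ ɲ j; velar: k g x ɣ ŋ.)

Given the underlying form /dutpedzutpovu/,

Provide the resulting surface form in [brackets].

/t/ before /p/ (labial) → [p]
/t/ before /p/ (labial) → [p]

[duppedzuppovu]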